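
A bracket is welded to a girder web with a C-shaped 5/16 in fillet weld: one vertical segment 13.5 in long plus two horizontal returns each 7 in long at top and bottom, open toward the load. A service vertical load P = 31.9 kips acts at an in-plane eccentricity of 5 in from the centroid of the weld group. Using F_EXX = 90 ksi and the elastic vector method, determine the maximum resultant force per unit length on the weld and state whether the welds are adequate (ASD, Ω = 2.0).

Total weld length L_w = 27.5 in. Treat welds as unit-width lines.
Centroid: x̄ = 2×7×3.5 / 27.5 = 1.782 in from the vertical weld.
Polar moment about centroid: J = I_x + I_y = [13.5³/12 + 2×7×6.75²] + [13.5×1.782² + 2(7³/12 + 7×1.718²)] = 984.3 in³.
Direct shear f_v = P/L_w = 31.9 / 27.5 = 1.16 kip/in (vertical).
Torsion M = P·e = 31.9 × 5 = 159.5 kip·in.
Critical point at (x, y) = (5.218, 6.75) from centroid. f_tx = M·y/J = 1.094 kip/in; f_ty = M·x/J = 0.8456 kip/in.
Resultant f_max = √[f_tx² + (f_v + f_ty)²] = √[1.094² + (1.16 + 0.8456)²] = 2.284 kip/in.
Capacity per unit length: r_n/Ω = (1/2.0) × 0.6 × 90 × (0.707 × 0.3125) = 5.965 kip/in.
2.284 ≤ 5.965 → adequate.

f_max ≈ 2.28 kip/in; adequate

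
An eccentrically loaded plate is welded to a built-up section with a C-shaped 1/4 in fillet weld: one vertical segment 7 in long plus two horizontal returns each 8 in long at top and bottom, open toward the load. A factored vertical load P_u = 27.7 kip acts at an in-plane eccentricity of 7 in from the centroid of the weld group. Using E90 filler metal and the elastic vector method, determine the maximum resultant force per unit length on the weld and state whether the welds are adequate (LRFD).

f_max ≈ 4.2 kip/in; adequate

E90XX → F_EXX = 90 ksi.
Total weld length L_w = 23 in. Treat welds as unit-width lines.
Centroid: x̄ = 2×8×4 / 23 = 2.783 in from the vertical weld.
Polar moment about centroid: J = I_x + I_y = [7³/12 + 2×8×3.5²] + [7×2.783² + 2(8³/12 + 8×1.217²)] = 387.8 in³.
Direct shear f_v = P/L_w = 27.7 / 23 = 1.204 kip/in (vertical).
Torsion M = P·e = 27.7 × 7 = 193.9 kip·in.
Critical point at (x, y) = (5.217, 3.5) from centroid. f_tx = M·y/J = 1.75 kip/in; f_ty = M·x/J = 2.608 kip/in.
Resultant f_max = √[f_tx² + (f_v + f_ty)²] = √[1.75² + (1.204 + 2.608)²] = 4.195 kip/in.
Capacity per unit length: φr_n = 0.75 × 0.6 × 90 × (0.707 × 0.25) = 7.158 kip/in.
4.195 ≤ 7.158 → adequate.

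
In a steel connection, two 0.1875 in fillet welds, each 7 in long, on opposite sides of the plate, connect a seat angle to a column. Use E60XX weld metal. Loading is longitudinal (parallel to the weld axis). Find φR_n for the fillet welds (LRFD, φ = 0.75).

E60XX → F_EXX = 60 ksi.
Effective throat t_e = 0.707 × 0.1875 = 0.1326 in.
Total length L = 14 in; A_we = 0.1326 × 14 = 1.856 in².
F_nw = 0.6 F_EXX = 0.6 × 60 = 36 ksi.
φR_n = 0.75 × 36 × 1.856 = 50.11 kip.

φR_n ≈ 50.1 kip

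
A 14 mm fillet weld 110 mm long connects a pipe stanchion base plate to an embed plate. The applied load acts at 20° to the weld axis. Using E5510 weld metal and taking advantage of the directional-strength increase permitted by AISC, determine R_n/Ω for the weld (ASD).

E55XX → F_EXX = 550 MPa.
t_e = 0.707 × 14 = 9.898 mm; A_we = 9.898 × 110 = 1089 mm².
Directional factor: 1.0 + 0.5 sin^1.5(20°) = 1.1.
F_nw = 0.6 × 550 × 1.1 = 363 MPa.
R_n/Ω = (363 × 1089) / 2.0 × 10⁻³ = 197.6 kN.

R_n/Ω ≈ 198 kN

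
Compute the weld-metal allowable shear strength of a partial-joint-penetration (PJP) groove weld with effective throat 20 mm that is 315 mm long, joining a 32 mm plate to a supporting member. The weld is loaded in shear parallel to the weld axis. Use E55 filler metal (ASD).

E55XX → F_EXX = 550 MPa.
Effective throat (given) t_e = 20 mm.
A_we = 20 × 315 = 6300 mm².
F_nw = 0.6 F_EXX = 330 MPa.
R_n/Ω = (330 × 6300) / 2.0 × 10⁻³ = 1040 kN.

R_n/Ω ≈ 1040 kN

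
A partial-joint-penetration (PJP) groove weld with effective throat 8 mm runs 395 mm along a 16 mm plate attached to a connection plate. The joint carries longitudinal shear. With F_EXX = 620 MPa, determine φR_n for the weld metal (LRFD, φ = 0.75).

Effective throat (given) t_e = 8 mm.
A_we = 8 × 395 = 3160 mm².
F_nw = 0.6 F_EXX = 372 MPa.
φR_n = 0.75 × 372 × 3160 × 10⁻³ = 881.6 kN.

φR_n ≈ 882 kN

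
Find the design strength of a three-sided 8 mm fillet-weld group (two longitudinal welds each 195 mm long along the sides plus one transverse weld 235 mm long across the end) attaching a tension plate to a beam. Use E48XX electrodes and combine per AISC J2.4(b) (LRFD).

E48XX → F_EXX = 480 MPa.
t_e = 0.707 × 8 = 5.656 mm.
R_nwl = 0.6 × 480 × 5.656 × 390 × 10⁻³ = 635.3 kN (longitudinal, 2 welds).
R_nwt = 0.6 × 480 × 5.656 × 235 × 10⁻³ = 382.8 kN (transverse, base value).
(i) R_nwl + R_nwt = 1018 kN; (ii) 0.85 R_nwl + 1.5 R_nwt = 1114 kN.
R_n = max = 1114 kN [governs: (ii)]; φR_n = 835.6 kN.

φR_n ≈ 836 kN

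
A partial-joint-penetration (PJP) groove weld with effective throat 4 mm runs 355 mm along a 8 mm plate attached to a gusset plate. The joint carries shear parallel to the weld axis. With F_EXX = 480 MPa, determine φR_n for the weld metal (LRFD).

φR_n ≈ 307 kN

Effective throat (given) t_e = 4 mm.
A_we = 4 × 355 = 1420 mm².
F_nw = 0.6 F_EXX = 288 MPa.
φR_n = 0.75 × 288 × 1420 × 10⁻³ = 306.7 kN.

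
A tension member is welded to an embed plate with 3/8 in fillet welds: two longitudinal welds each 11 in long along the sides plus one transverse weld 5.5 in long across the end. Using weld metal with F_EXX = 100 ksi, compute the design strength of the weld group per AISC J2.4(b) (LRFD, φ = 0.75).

φR_n ≈ 328 kips

t_e = 0.707 × 0.375 = 0.2651 in.
R_nwl = 0.6 × 100 × 0.2651 × 22 = 350 kips (longitudinal, 2 welds).
R_nwt = 0.6 × 100 × 0.2651 × 5.5 = 87.49 kips (transverse, base value).
(i) R_nwl + R_nwt = 437.5 kips; (ii) 0.85 R_nwl + 1.5 R_nwt = 428.7 kips.
R_n = max = 437.5 kips [governs: (i)]; φR_n = 328.1 kips.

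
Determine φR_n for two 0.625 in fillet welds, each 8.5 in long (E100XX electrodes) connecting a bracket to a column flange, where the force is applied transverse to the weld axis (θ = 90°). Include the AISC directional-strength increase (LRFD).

φR_n ≈ 507 kip

E100XX → F_EXX = 100 ksi.
t_e = 0.707 × 0.625 = 0.4419 in; A_we = 0.4419 × 17 = 7.512 in².
Directional factor: 1.0 + 0.5 sin^1.5(90°) = 1.5.
F_nw = 0.6 × 100 × 1.5 = 90 ksi.
φR_n = 0.75 × 90 × 7.512 = 507.1 kip.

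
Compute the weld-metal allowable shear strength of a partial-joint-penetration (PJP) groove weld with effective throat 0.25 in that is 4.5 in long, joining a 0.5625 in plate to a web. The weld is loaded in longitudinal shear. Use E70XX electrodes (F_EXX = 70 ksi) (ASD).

Effective throat (given) t_e = 0.25 in.
A_we = 0.25 × 4.5 = 1.125 in².
F_nw = 0.6 F_EXX = 42 ksi.
R_n/Ω = (42 × 1.125) / 2.0 = 23.62 kip.

R_n/Ω ≈ 23.6 kip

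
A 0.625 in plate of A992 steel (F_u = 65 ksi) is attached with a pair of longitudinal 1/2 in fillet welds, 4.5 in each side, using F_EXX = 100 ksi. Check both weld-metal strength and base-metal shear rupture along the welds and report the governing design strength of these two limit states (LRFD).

φR_n ≈ 143 kip (weld metal governs)

t_e = 0.707 × 0.5 = 0.3535 in; L = 9 in.
Weld metal: φR_n = 0.75 × 0.6 × 100 × 0.3535 × 9 = 143.2 kip.
Base metal (shear rupture): φR_n = 0.75 × 0.6 × 65 × 0.625 × 9 = 164.5 kip.
Governing: weld metal.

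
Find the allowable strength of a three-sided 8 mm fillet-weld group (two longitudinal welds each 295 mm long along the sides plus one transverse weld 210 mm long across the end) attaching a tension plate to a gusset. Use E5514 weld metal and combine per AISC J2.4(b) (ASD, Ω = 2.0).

R_n/Ω ≈ 762 kN

E55XX → F_EXX = 550 MPa.
t_e = 0.707 × 8 = 5.656 mm.
R_nwl = 0.6 × 550 × 5.656 × 590 × 10⁻³ = 1101 kN (longitudinal, 2 welds).
R_nwt = 0.6 × 550 × 5.656 × 210 × 10⁻³ = 392 kN (transverse, base value).
(i) R_nwl + R_nwt = 1493 kN; (ii) 0.85 R_nwl + 1.5 R_nwt = 1524 kN.
R_n = max = 1524 kN [governs: (ii)]; R_n/Ω = 762 kN.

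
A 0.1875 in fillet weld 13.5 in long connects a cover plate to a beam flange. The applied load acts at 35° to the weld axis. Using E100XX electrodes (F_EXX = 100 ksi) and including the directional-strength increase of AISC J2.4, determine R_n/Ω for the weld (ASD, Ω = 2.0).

t_e = 0.707 × 0.1875 = 0.1326 in; A_we = 0.1326 × 13.5 = 1.79 in².
Directional factor: 1.0 + 0.5 sin^1.5(35°) = 1.217.
F_nw = 0.6 × 100 × 1.217 = 73.03 ksi.
R_n/Ω = (73.03 × 1.79) / 2.0 = 65.35 kips.

R_n/Ω ≈ 65.3 kips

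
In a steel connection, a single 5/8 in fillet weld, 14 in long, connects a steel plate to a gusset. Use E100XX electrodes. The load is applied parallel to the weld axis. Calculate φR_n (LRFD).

E100XX → F_EXX = 100 ksi.
Effective throat t_e = 0.707 × 0.625 = 0.4419 in.
Total length L = 14 in; A_we = 0.4419 × 14 = 6.186 in².
F_nw = 0.6 F_EXX = 0.6 × 100 = 60 ksi.
φR_n = 0.75 × 60 × 6.186 = 278.4 kip.

φR_n ≈ 278 kip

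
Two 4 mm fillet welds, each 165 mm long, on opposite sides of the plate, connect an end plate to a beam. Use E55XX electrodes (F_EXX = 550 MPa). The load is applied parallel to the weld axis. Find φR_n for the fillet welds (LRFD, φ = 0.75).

Effective throat t_e = 0.707 × 4 = 2.828 mm.
Total length L = 330 mm; A_we = 2.828 × 330 = 933.2 mm².
F_nw = 0.6 F_EXX = 0.6 × 550 = 330 MPa.
φR_n = 0.75 × 330 × 933.2 × 10⁻³ = 231 kN.

φR_n ≈ 231 kN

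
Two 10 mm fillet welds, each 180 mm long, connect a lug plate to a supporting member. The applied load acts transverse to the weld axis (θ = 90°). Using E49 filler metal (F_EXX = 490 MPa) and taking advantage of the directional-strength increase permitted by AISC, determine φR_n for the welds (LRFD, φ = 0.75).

t_e = 0.707 × 10 = 7.07 mm; A_we = 7.07 × 360 = 2545 mm².
Directional factor: 1.0 + 0.5 sin^1.5(90°) = 1.5.
F_nw = 0.6 × 490 × 1.5 = 441 MPa.
φR_n = 0.75 × 441 × 2545 × 10⁻³ = 841.8 kN.

φR_n ≈ 842 kN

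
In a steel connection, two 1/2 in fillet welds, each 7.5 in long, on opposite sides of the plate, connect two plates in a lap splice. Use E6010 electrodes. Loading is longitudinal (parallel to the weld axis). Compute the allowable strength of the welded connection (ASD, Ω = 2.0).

R_n/Ω ≈ 95.4 kip

E60XX → F_EXX = 60 ksi.
Effective throat t_e = 0.707 × 0.5 = 0.3535 in.
Total length L = 15 in; A_we = 0.3535 × 15 = 5.302 in².
F_nw = 0.6 F_EXX = 0.6 × 60 = 36 ksi.
R_n = 36 × 5.302 = 190.9 kip; R_n/Ω = 190.9/2.0 = 95.44 kip.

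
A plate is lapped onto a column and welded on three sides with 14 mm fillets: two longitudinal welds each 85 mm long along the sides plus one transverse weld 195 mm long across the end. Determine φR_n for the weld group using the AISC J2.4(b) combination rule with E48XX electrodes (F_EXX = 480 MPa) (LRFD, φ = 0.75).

t_e = 0.707 × 14 = 9.898 mm.
R_nwl = 0.6 × 480 × 9.898 × 170 × 10⁻³ = 484.6 kN (longitudinal, 2 welds).
R_nwt = 0.6 × 480 × 9.898 × 195 × 10⁻³ = 555.9 kN (transverse, base value).
(i) R_nwl + R_nwt = 1040 kN; (ii) 0.85 R_nwl + 1.5 R_nwt = 1246 kN.
R_n = max = 1246 kN [governs: (ii)]; φR_n = 934.3 kN.

φR_n ≈ 934 kN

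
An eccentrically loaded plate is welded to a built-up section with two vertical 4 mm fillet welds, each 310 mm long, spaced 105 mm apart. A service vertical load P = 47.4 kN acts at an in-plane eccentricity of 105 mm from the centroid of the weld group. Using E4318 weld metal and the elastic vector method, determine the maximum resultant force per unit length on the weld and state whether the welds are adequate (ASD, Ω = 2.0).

E43XX → F_EXX = 430 MPa.
Total weld length L_w = 620 mm. Treat welds as unit-width lines.
Polar moment about centroid: J = 2[d³/12 + d(b/2)²] = 2[310³/12 + 310×52.5²] = 6674000 mm³.
Direct shear f_v = P/L_w = 47.4×10³ / 620 = 76.45 N/mm (vertical).
Torsion M = P·e = 47.4×10³ × 105 = 4977000 N·mm.
Critical point at (x, y) = (52.5, 155) from centroid. f_tx = M·y/J = 115.6 N/mm; f_ty = M·x/J = 39.15 N/mm.
Resultant f_max = √[f_tx² + (f_v + f_ty)²] = √[115.6² + (76.45 + 39.15)²] = 163.5 N/mm.
Capacity per unit length: r_n/Ω = (1/2.0) × 0.6 × 430 × (0.707 × 4) = 364.8 N/mm.
163.5 ≤ 364.8 → adequate.

f_max ≈ 163 N/mm; adequate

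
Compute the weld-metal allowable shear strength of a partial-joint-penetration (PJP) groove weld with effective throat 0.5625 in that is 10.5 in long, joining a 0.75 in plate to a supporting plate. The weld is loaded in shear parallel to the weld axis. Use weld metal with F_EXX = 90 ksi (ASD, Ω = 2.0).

Effective throat (given) t_e = 0.5625 in.
A_we = 0.5625 × 10.5 = 5.906 in².
F_nw = 0.6 F_EXX = 54 ksi.
R_n/Ω = (54 × 5.906) / 2.0 = 159.5 kip.

R_n/Ω ≈ 159 kip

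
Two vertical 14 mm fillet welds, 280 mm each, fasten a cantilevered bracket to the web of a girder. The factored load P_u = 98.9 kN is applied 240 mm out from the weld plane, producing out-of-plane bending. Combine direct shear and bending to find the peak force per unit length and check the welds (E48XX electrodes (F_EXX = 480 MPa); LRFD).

L_w = 2 × 280 = 560 mm; section modulus (unit throat) S = 2 × L²/6 = 26130 mm².
Direct shear f_v = P/L_w = 98.9×10³/560 = 176.6 N/mm.
Moment M = P × e = 98.9×10³ × 240 = 23736000 N·mm; bending f_b = M/S = 908.3 N/mm.
f_max = √(f_v² + f_b²) = √(176.6² + 908.3²) = 925.3 N/mm.
φr_n = 0.75 × 0.6 × 480 × (0.707 × 14) = 2138 N/mm → adequate.

f_max ≈ 925 N/mm; adequate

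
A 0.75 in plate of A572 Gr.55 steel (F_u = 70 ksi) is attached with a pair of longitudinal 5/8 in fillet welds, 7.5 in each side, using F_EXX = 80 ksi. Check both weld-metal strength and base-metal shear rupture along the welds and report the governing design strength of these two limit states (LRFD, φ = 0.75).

φR_n ≈ 239 kips (weld metal governs)

t_e = 0.707 × 0.625 = 0.4419 in; L = 15 in.
Weld metal: φR_n = 0.75 × 0.6 × 80 × 0.4419 × 15 = 238.6 kips.
Base metal (shear rupture): φR_n = 0.75 × 0.6 × 70 × 0.75 × 15 = 354.4 kips.
Governing: weld metal.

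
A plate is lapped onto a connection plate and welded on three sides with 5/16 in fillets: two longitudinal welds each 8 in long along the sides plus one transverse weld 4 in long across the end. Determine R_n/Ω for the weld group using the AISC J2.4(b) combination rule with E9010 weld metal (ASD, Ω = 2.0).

E90XX → F_EXX = 90 ksi.
t_e = 0.707 × 0.3125 = 0.2209 in.
R_nwl = 0.6 × 90 × 0.2209 × 16 = 190.9 kip (longitudinal, 2 welds).
R_nwt = 0.6 × 90 × 0.2209 × 4 = 47.72 kip (transverse, base value).
(i) R_nwl + R_nwt = 238.6 kip; (ii) 0.85 R_nwl + 1.5 R_nwt = 233.8 kip.
R_n = max = 238.6 kip [governs: (i)]; R_n/Ω = 119.3 kip.

R_n/Ω ≈ 119 kip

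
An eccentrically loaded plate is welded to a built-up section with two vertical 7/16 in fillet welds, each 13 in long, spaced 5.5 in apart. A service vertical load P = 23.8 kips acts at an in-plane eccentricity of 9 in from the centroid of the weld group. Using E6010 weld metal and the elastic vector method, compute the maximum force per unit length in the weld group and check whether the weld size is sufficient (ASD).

f_max ≈ 3.16 kip/in; adequate

E60XX → F_EXX = 60 ksi.
Total weld length L_w = 26 in. Treat welds as unit-width lines.
Polar moment about centroid: J = 2[d³/12 + d(b/2)²] = 2[13³/12 + 13×2.75²] = 562.8 in³.
Direct shear f_v = P/L_w = 23.8 / 26 = 0.9154 kip/in (vertical).
Torsion M = P·e = 23.8 × 9 = 214.2 kip·in.
Critical point at (x, y) = (2.75, 6.5) from centroid. f_tx = M·y/J = 2.474 kip/in; f_ty = M·x/J = 1.047 kip/in.
Resultant f_max = √[f_tx² + (f_v + f_ty)²] = √[2.474² + (0.9154 + 1.047)²] = 3.158 kip/in.
Capacity per unit length: r_n/Ω = (1/2.0) × 0.6 × 60 × (0.707 × 0.4375) = 5.568 kip/in.
3.158 ≤ 5.568 → adequate.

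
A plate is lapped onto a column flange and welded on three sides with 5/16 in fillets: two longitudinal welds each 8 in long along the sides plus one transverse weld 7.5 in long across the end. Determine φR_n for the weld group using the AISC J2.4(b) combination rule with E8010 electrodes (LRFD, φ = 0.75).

φR_n ≈ 198 kip

E80XX → F_EXX = 80 ksi.
t_e = 0.707 × 0.3125 = 0.2209 in.
R_nwl = 0.6 × 80 × 0.2209 × 16 = 169.7 kip (longitudinal, 2 welds).
R_nwt = 0.6 × 80 × 0.2209 × 7.5 = 79.54 kip (transverse, base value).
(i) R_nwl + R_nwt = 249.2 kip; (ii) 0.85 R_nwl + 1.5 R_nwt = 263.5 kip.
R_n = max = 263.5 kip [governs: (ii)]; φR_n = 197.7 kip.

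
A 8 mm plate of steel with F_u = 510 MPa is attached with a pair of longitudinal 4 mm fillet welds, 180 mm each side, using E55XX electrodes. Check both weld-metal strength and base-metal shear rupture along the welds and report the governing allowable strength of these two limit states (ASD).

E55XX → F_EXX = 550 MPa.
t_e = 0.707 × 4 = 2.828 mm; L = 360 mm.
Weld metal: R_n/Ω = (1/2.0) × 0.6 × 550 × 2.828 × 360 × 10⁻³ = 168 kN.
Base metal (shear rupture): R_n/Ω = (1/2.0) × 0.6 × 510 × 8 × 360 × 10⁻³ = 440.6 kN.
Governing: weld metal.

R_n/Ω ≈ 168 kN (weld metal governs)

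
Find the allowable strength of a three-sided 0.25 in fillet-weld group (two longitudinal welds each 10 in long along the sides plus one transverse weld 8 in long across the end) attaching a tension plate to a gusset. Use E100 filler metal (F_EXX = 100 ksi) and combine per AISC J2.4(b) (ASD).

t_e = 0.707 × 0.25 = 0.1767 in.
R_nwl = 0.6 × 100 × 0.1767 × 20 = 212.1 kips (longitudinal, 2 welds).
R_nwt = 0.6 × 100 × 0.1767 × 8 = 84.84 kips (transverse, base value).
(i) R_nwl + R_nwt = 296.9 kips; (ii) 0.85 R_nwl + 1.5 R_nwt = 307.5 kips.
R_n = max = 307.5 kips [governs: (ii)]; R_n/Ω = 153.8 kips.

R_n/Ω ≈ 154 kips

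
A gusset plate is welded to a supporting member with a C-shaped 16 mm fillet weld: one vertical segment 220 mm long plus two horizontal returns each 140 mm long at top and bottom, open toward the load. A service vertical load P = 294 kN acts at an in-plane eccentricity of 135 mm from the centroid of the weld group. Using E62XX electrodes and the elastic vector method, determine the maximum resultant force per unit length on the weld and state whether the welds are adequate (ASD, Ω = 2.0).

E62XX → F_EXX = 620 MPa.
Total weld length L_w = 500 mm. Treat welds as unit-width lines.
Centroid: x̄ = 2×140×70 / 500 = 39.2 mm from the vertical weld.
Polar moment about centroid: J = I_x + I_y = [220³/12 + 2×140×110²] + [220×39.2² + 2(140³/12 + 140×30.8²)] = 5336000 mm³.
Direct shear f_v = P/L_w = 294×10³ / 500 = 588 N/mm (vertical).
Torsion M = P·e = 294×10³ × 135 = 39690000 N·mm.
Critical point at (x, y) = (100.8, 110) from centroid. f_tx = M·y/J = 818.1 N/mm; f_ty = M·x/J = 749.7 N/mm.
Resultant f_max = √[f_tx² + (f_v + f_ty)²] = √[818.1² + (588 + 749.7)²] = 1568 N/mm.
Capacity per unit length: r_n/Ω = (1/2.0) × 0.6 × 620 × (0.707 × 16) = 2104 N/mm.
1568 ≤ 2104 → adequate.

f_max ≈ 1570 N/mm; adequate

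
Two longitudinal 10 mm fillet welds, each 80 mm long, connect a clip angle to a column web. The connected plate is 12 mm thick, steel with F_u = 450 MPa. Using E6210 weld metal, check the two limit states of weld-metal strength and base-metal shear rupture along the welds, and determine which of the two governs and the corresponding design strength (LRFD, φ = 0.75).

φR_n ≈ 316 kN (weld metal governs)

E62XX → F_EXX = 620 MPa.
t_e = 0.707 × 10 = 7.07 mm; L = 160 mm.
Weld metal: φR_n = 0.75 × 0.6 × 620 × 7.07 × 160 × 10⁻³ = 315.6 kN.
Base metal (shear rupture): φR_n = 0.75 × 0.6 × 450 × 12 × 160 × 10⁻³ = 388.8 kN.
Governing: weld metal.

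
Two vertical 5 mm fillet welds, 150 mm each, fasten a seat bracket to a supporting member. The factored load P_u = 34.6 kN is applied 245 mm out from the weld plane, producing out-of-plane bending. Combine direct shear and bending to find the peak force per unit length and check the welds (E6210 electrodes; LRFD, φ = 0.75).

E62XX → F_EXX = 620 MPa.
L_w = 2 × 150 = 300 mm; section modulus (unit throat) S = 2 × L²/6 = 7500 mm².
Direct shear f_v = P/L_w = 34.6×10³/300 = 115.3 N/mm.
Moment M = P × e = 34.6×10³ × 245 = 8477000 N·mm; bending f_b = M/S = 1130 N/mm.
f_max = √(f_v² + f_b²) = √(115.3² + 1130²) = 1136 N/mm.
φr_n = 0.75 × 0.6 × 620 × (0.707 × 5) = 986.3 N/mm → NOT adequate.

f_max ≈ 1140 N/mm; NOT adequate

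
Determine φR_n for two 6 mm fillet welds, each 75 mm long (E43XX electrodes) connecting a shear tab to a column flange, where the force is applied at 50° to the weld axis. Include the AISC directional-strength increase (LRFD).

φR_n ≈ 164 kN

E43XX → F_EXX = 430 MPa.
t_e = 0.707 × 6 = 4.242 mm; A_we = 4.242 × 150 = 636.3 mm².
Directional factor: 1.0 + 0.5 sin^1.5(50°) = 1.335.
F_nw = 0.6 × 430 × 1.335 = 344.5 MPa.
φR_n = 0.75 × 344.5 × 636.3 × 10⁻³ = 164.4 kN.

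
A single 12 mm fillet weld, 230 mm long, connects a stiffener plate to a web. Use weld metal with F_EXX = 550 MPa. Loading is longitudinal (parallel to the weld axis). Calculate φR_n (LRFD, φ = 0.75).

Effective throat t_e = 0.707 × 12 = 8.484 mm.
Total length L = 230 mm; A_we = 8.484 × 230 = 1951 mm².
F_nw = 0.6 F_EXX = 0.6 × 550 = 330 MPa.
φR_n = 0.75 × 330 × 1951 × 10⁻³ = 483 kN.

φR_n ≈ 483 kN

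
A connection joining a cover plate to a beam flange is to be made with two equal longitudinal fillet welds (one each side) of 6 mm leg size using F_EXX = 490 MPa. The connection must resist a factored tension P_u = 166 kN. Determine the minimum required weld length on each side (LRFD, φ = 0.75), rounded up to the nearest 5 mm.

Throat t_e = 0.707 × 6 = 4.242 mm.
φr_n = 0.75 × 0.6 × 490 × 4.242 × 10⁻³ = 0.9354 kN/mm.
L_req = P_u / φr_n = 166 / 0.9354 = 177.5 mm total.
Per side: 177.5 / 2 = 88.74 mm.
Round up → use L = 90 mm on each side.

L = 90 mm on each side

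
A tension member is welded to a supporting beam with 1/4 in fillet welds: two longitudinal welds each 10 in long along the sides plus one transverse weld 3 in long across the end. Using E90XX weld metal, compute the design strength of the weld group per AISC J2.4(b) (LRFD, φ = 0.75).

φR_n ≈ 165 kips

E90XX → F_EXX = 90 ksi.
t_e = 0.707 × 0.25 = 0.1767 in.
R_nwl = 0.6 × 90 × 0.1767 × 20 = 190.9 kips (longitudinal, 2 welds).
R_nwt = 0.6 × 90 × 0.1767 × 3 = 28.63 kips (transverse, base value).
(i) R_nwl + R_nwt = 219.5 kips; (ii) 0.85 R_nwl + 1.5 R_nwt = 205.2 kips.
R_n = max = 219.5 kips [governs: (i)]; φR_n = 164.6 kips.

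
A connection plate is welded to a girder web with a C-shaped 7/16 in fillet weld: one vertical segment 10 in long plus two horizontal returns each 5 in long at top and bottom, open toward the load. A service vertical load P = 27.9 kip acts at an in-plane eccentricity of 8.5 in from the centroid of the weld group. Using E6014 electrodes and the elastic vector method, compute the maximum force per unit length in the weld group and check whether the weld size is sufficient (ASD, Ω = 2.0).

f_max ≈ 4.81 kip/in; adequate

E60XX → F_EXX = 60 ksi.
Total weld length L_w = 20 in. Treat welds as unit-width lines.
Centroid: x̄ = 2×5×2.5 / 20 = 1.25 in from the vertical weld.
Polar moment about centroid: J = I_x + I_y = [10³/12 + 2×5×5²] + [10×1.25² + 2(5³/12 + 5×1.25²)] = 385.4 in³.
Direct shear f_v = P/L_w = 27.9 / 20 = 1.395 kip/in (vertical).
Torsion M = P·e = 27.9 × 8.5 = 237.15 kip·in.
Critical point at (x, y) = (3.75, 5) from centroid. f_tx = M·y/J = 3.077 kip/in; f_ty = M·x/J = 2.307 kip/in.
Resultant f_max = √[f_tx² + (f_v + f_ty)²] = √[3.077² + (1.395 + 2.307)²] = 4.814 kip/in.
Capacity per unit length: r_n/Ω = (1/2.0) × 0.6 × 60 × (0.707 × 0.4375) = 5.568 kip/in.
4.814 ≤ 5.568 → adequate.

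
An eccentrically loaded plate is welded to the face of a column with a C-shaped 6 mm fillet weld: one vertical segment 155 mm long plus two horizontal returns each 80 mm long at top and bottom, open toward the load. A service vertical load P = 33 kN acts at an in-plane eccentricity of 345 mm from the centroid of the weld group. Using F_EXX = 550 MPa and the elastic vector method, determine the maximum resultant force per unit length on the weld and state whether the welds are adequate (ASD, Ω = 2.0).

Total weld length L_w = 315 mm. Treat welds as unit-width lines.
Centroid: x̄ = 2×80×40 / 315 = 20.32 mm from the vertical weld.
Polar moment about centroid: J = I_x + I_y = [155³/12 + 2×80×77.5²] + [155×20.32² + 2(80³/12 + 80×19.68²)] = 1483000 mm³.
Direct shear f_v = P/L_w = 33×10³ / 315 = 104.8 N/mm (vertical).
Torsion M = P·e = 33×10³ × 345 = 11385000 N·mm.
Critical point at (x, y) = (59.68, 77.5) from centroid. f_tx = M·y/J = 595.1 N/mm; f_ty = M·x/J = 458.3 N/mm.
Resultant f_max = √[f_tx² + (f_v + f_ty)²] = √[595.1² + (104.8 + 458.3)²] = 819.3 N/mm.
Capacity per unit length: r_n/Ω = (1/2.0) × 0.6 × 550 × (0.707 × 6) = 699.9 N/mm.
819.3 > 699.9 → NOT adequate.

f_max ≈ 819 N/mm; NOT adequate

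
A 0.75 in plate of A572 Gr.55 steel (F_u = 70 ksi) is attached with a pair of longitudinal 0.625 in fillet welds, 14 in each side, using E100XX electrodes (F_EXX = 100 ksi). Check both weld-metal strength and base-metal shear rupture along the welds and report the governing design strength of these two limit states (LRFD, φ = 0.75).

t_e = 0.707 × 0.625 = 0.4419 in; L = 28 in.
Weld metal: φR_n = 0.75 × 0.6 × 100 × 0.4419 × 28 = 556.8 kip.
Base metal (shear rupture): φR_n = 0.75 × 0.6 × 70 × 0.75 × 28 = 661.5 kip.
Governing: weld metal.

φR_n ≈ 557 kip (weld metal governs)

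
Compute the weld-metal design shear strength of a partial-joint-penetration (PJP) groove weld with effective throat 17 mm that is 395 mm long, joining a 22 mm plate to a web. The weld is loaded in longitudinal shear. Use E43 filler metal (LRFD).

E43XX → F_EXX = 430 MPa.
Effective throat (given) t_e = 17 mm.
A_we = 17 × 395 = 6715 mm².
F_nw = 0.6 F_EXX = 258 MPa.
φR_n = 0.75 × 258 × 6715 × 10⁻³ = 1299 kN.

φR_n ≈ 1300 kN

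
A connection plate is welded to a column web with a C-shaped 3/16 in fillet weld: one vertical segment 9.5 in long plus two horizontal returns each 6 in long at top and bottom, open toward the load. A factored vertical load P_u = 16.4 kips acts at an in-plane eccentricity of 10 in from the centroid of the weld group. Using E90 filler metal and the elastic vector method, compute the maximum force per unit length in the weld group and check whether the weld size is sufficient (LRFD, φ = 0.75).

f_max ≈ 3.04 kip/in; adequate

E90XX → F_EXX = 90 ksi.
Total weld length L_w = 21.5 in. Treat welds as unit-width lines.
Centroid: x̄ = 2×6×3 / 21.5 = 1.674 in from the vertical weld.
Polar moment about centroid: J = I_x + I_y = [9.5³/12 + 2×6×4.75²] + [9.5×1.674² + 2(6³/12 + 6×1.326²)] = 425.9 in³.
Direct shear f_v = P/L_w = 16.4 / 21.5 = 0.7628 kip/in (vertical).
Torsion M = P·e = 16.4 × 10 = 164 kip·in.
Critical point at (x, y) = (4.326, 4.75) from centroid. f_tx = M·y/J = 1.829 kip/in; f_ty = M·x/J = 1.666 kip/in.
Resultant f_max = √[f_tx² + (f_v + f_ty)²] = √[1.829² + (0.7628 + 1.666)²] = 3.04 kip/in.
Capacity per unit length: φr_n = 0.75 × 0.6 × 90 × (0.707 × 0.1875) = 5.369 kip/in.
3.04 ≤ 5.369 → adequate.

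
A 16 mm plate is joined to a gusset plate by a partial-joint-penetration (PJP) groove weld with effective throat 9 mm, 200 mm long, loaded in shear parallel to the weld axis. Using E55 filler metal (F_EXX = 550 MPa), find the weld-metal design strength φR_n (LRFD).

Effective throat (given) t_e = 9 mm.
A_we = 9 × 200 = 1800 mm².
F_nw = 0.6 F_EXX = 330 MPa.
φR_n = 0.75 × 330 × 1800 × 10⁻³ = 445.5 kN.

φR_n ≈ 446 kN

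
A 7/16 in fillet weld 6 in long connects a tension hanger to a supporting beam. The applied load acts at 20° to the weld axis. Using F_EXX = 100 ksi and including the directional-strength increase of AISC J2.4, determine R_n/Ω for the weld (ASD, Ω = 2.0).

t_e = 0.707 × 0.4375 = 0.3093 in; A_we = 0.3093 × 6 = 1.856 in².
Directional factor: 1.0 + 0.5 sin^1.5(20°) = 1.1.
F_nw = 0.6 × 100 × 1.1 = 66 ksi.
R_n/Ω = (66 × 1.856) / 2.0 = 61.24 kips.

R_n/Ω ≈ 61.2 kips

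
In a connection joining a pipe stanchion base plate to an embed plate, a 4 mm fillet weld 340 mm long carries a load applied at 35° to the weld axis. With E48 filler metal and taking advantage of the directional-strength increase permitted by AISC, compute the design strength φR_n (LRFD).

E48XX → F_EXX = 480 MPa.
t_e = 0.707 × 4 = 2.828 mm; A_we = 2.828 × 340 = 961.5 mm².
Directional factor: 1.0 + 0.5 sin^1.5(35°) = 1.217.
F_nw = 0.6 × 480 × 1.217 = 350.6 MPa.
φR_n = 0.75 × 350.6 × 961.5 × 10⁻³ = 252.8 kN.

φR_n ≈ 253 kN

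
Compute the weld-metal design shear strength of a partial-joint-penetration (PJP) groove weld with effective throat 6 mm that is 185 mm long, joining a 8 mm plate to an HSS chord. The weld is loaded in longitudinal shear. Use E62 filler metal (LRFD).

E62XX → F_EXX = 620 MPa.
Effective throat (given) t_e = 6 mm.
A_we = 6 × 185 = 1110 mm².
F_nw = 0.6 F_EXX = 372 MPa.
φR_n = 0.75 × 372 × 1110 × 10⁻³ = 309.7 kN.

φR_n ≈ 310 kN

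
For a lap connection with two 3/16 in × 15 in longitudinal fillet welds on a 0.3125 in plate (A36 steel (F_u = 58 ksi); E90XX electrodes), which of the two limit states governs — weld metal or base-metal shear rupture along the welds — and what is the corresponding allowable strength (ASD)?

R_n/Ω ≈ 107 kips (weld metal governs)

E90XX → F_EXX = 90 ksi.
t_e = 0.707 × 0.1875 = 0.1326 in; L = 30 in.
Weld metal: R_n/Ω = (1/2.0) × 0.6 × 90 × 0.1326 × 30 = 107.4 kips.
Base metal (shear rupture): R_n/Ω = (1/2.0) × 0.6 × 58 × 0.3125 × 30 = 163.1 kips.
Governing: weld metal.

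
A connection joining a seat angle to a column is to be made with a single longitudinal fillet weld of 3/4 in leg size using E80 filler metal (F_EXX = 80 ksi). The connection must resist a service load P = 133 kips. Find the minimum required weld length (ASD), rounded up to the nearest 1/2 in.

Throat t_e = 0.707 × 0.75 = 0.5302 in.
r_n/Ω = (0.6 × 80 × 0.5302) / 2.0 = 12.73 kip/in.
L_req = P / (r_n/Ω) = 133 / 12.73 = 10.45 in total.
Round up → use L = 10.5 in.

L = 10.5 in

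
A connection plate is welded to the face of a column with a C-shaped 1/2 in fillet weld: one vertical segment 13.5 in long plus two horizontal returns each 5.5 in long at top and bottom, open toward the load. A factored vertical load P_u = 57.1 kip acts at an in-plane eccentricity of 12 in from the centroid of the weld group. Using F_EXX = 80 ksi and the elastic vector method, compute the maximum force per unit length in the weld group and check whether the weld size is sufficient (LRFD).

Total weld length L_w = 24.5 in. Treat welds as unit-width lines.
Centroid: x̄ = 2×5.5×2.75 / 24.5 = 1.235 in from the vertical weld.
Polar moment about centroid: J = I_x + I_y = [13.5³/12 + 2×5.5×6.75²] + [13.5×1.235² + 2(5.5³/12 + 5.5×1.515²)] = 779.8 in³.
Direct shear f_v = P/L_w = 57.1 / 24.5 = 2.331 kip/in (vertical).
Torsion M = P·e = 57.1 × 12 = 685.2 kip·in.
Critical point at (x, y) = (4.265, 6.75) from centroid. f_tx = M·y/J = 5.931 kip/in; f_ty = M·x/J = 3.748 kip/in.
Resultant f_max = √[f_tx² + (f_v + f_ty)²] = √[5.931² + (2.331 + 3.748)²] = 8.493 kip/in.
Capacity per unit length: φr_n = 0.75 × 0.6 × 80 × (0.707 × 0.5) = 12.73 kip/in.
8.493 ≤ 12.73 → adequate.

f_max ≈ 8.49 kip/in; adequate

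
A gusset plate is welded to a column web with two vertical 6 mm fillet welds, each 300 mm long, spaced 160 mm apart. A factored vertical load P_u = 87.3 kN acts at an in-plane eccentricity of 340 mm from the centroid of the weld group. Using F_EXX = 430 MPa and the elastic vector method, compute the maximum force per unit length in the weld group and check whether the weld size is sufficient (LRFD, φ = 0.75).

f_max ≈ 686 N/mm; adequate

Total weld length L_w = 600 mm. Treat welds as unit-width lines.
Polar moment about centroid: J = 2[d³/12 + d(b/2)²] = 2[300³/12 + 300×80²] = 8340000 mm³.
Direct shear f_v = P/L_w = 87.3×10³ / 600 = 145.5 N/mm (vertical).
Torsion M = P·e = 87.3×10³ × 340 = 29682000 N·mm.
Critical point at (x, y) = (80, 150) from centroid. f_tx = M·y/J = 533.8 N/mm; f_ty = M·x/J = 284.7 N/mm.
Resultant f_max = √[f_tx² + (f_v + f_ty)²] = √[533.8² + (145.5 + 284.7)²] = 685.6 N/mm.
Capacity per unit length: φr_n = 0.75 × 0.6 × 430 × (0.707 × 6) = 820.8 N/mm.
685.6 ≤ 820.8 → adequate.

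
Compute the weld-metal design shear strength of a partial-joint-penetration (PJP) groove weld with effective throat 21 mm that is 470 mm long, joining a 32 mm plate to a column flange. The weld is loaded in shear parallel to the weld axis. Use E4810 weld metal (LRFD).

φR_n ≈ 2130 kN

E48XX → F_EXX = 480 MPa.
Effective throat (given) t_e = 21 mm.
A_we = 21 × 470 = 9870 mm².
F_nw = 0.6 F_EXX = 288 MPa.
φR_n = 0.75 × 288 × 9870 × 10⁻³ = 2132 kN.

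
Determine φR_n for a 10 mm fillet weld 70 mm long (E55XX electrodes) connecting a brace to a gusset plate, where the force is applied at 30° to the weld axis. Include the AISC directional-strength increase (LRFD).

φR_n ≈ 144 kN

E55XX → F_EXX = 550 MPa.
t_e = 0.707 × 10 = 7.07 mm; A_we = 7.07 × 70 = 494.9 mm².
Directional factor: 1.0 + 0.5 sin^1.5(30°) = 1.177.
F_nw = 0.6 × 550 × 1.177 = 388.3 MPa.
φR_n = 0.75 × 388.3 × 494.9 × 10⁻³ = 144.1 kN.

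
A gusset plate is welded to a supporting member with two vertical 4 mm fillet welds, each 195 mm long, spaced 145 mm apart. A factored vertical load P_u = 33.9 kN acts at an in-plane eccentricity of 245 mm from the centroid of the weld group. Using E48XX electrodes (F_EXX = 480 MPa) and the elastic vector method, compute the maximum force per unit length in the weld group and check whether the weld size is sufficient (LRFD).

f_max ≈ 366 N/mm; adequate

Total weld length L_w = 390 mm. Treat welds as unit-width lines.
Polar moment about centroid: J = 2[d³/12 + d(b/2)²] = 2[195³/12 + 195×72.5²] = 3286000 mm³.
Direct shear f_v = P/L_w = 33.9×10³ / 390 = 86.92 N/mm (vertical).
Torsion M = P·e = 33.9×10³ × 245 = 8305500 N·mm.
Critical point at (x, y) = (72.5, 97.5) from centroid. f_tx = M·y/J = 246.5 N/mm; f_ty = M·x/J = 183.3 N/mm.
Resultant f_max = √[f_tx² + (f_v + f_ty)²] = √[246.5² + (86.92 + 183.3)²] = 365.7 N/mm.
Capacity per unit length: φr_n = 0.75 × 0.6 × 480 × (0.707 × 4) = 610.8 N/mm.
365.7 ≤ 610.8 → adequate.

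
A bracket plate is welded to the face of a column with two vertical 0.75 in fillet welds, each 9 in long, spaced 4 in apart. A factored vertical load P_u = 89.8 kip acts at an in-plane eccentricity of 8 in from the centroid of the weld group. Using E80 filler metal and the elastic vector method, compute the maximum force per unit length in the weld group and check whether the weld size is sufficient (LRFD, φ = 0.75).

E80XX → F_EXX = 80 ksi.
Total weld length L_w = 18 in. Treat welds as unit-width lines.
Polar moment about centroid: J = 2[d³/12 + d(b/2)²] = 2[9³/12 + 9×2²] = 193.5 in³.
Direct shear f_v = P/L_w = 89.8 / 18 = 4.989 kip/in (vertical).
Torsion M = P·e = 89.8 × 8 = 718.4 kip·in.
Critical point at (x, y) = (2, 4.5) from centroid. f_tx = M·y/J = 16.71 kip/in; f_ty = M·x/J = 7.425 kip/in.
Resultant f_max = √[f_tx² + (f_v + f_ty)²] = √[16.71² + (4.989 + 7.425)²] = 20.81 kip/in.
Capacity per unit length: φr_n = 0.75 × 0.6 × 80 × (0.707 × 0.75) = 19.09 kip/in.
20.81 > 19.09 → NOT adequate.

f_max ≈ 20.8 kip/in; NOT adequate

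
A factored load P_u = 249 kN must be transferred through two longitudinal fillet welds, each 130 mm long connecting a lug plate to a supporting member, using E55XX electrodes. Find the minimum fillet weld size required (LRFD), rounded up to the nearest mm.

E55XX → F_EXX = 550 MPa.
Total weld length L = 260 mm.
Required throat t_e = P_u / (φ × 0.6 F_EXX × L) = 249 / (0.75 × 0.6 × 550 × 260 × 10⁻³) = 3.869 mm.
Required leg w = t_e / 0.707 = 5.473 mm → use 6 mm.

w = 6 mm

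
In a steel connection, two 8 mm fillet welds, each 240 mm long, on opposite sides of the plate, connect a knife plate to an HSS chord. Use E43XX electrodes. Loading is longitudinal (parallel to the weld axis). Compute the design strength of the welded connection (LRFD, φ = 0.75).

E43XX → F_EXX = 430 MPa.
Effective throat t_e = 0.707 × 8 = 5.656 mm.
Total length L = 480 mm; A_we = 5.656 × 480 = 2715 mm².
F_nw = 0.6 F_EXX = 0.6 × 430 = 258 MPa.
φR_n = 0.75 × 258 × 2715 × 10⁻³ = 525.3 kN.

φR_n ≈ 525 kN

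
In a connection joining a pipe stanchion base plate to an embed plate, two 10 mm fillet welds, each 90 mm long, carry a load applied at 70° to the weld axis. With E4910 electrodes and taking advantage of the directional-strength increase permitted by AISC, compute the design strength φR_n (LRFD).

E49XX → F_EXX = 490 MPa.
t_e = 0.707 × 10 = 7.07 mm; A_we = 7.07 × 180 = 1273 mm².
Directional factor: 1.0 + 0.5 sin^1.5(70°) = 1.455.
F_nw = 0.6 × 490 × 1.455 = 427.9 MPa.
φR_n = 0.75 × 427.9 × 1273 × 10⁻³ = 408.4 kN.

φR_n ≈ 408 kN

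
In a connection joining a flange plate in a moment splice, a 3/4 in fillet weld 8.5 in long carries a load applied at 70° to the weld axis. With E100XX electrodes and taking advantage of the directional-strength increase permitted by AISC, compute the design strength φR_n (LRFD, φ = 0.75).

E100XX → F_EXX = 100 ksi.
t_e = 0.707 × 0.75 = 0.5302 in; A_we = 0.5302 × 8.5 = 4.507 in².
Directional factor: 1.0 + 0.5 sin^1.5(70°) = 1.455.
F_nw = 0.6 × 100 × 1.455 = 87.33 ksi.
φR_n = 0.75 × 87.33 × 4.507 = 295.2 kip.

φR_n ≈ 295 kip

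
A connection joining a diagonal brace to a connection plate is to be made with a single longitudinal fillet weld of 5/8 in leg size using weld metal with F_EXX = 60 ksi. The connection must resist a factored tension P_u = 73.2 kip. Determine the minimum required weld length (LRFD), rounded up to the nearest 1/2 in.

L = 6.5 in

Throat t_e = 0.707 × 0.625 = 0.4419 in.
φr_n = 0.75 × 0.6 × 60 × 0.4419 = 11.93 kip/in.
L_req = P_u / φr_n = 73.2 / 11.93 = 6.135 in total.
Round up → use L = 6.5 in.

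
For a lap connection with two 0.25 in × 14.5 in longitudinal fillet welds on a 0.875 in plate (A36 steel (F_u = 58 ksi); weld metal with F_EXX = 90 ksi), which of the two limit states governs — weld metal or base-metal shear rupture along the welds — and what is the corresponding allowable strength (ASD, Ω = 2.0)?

t_e = 0.707 × 0.25 = 0.1767 in; L = 29 in.
Weld metal: R_n/Ω = (1/2.0) × 0.6 × 90 × 0.1767 × 29 = 138.4 kips.
Base metal (shear rupture): R_n/Ω = (1/2.0) × 0.6 × 58 × 0.875 × 29 = 441.5 kips.
Governing: weld metal.

R_n/Ω ≈ 138 kips (weld metal governs)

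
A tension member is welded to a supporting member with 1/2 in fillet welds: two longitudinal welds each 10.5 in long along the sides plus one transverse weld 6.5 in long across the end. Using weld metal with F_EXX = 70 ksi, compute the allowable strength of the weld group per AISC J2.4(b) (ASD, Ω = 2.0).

R_n/Ω ≈ 205 kips

t_e = 0.707 × 0.5 = 0.3535 in.
R_nwl = 0.6 × 70 × 0.3535 × 21 = 311.8 kips (longitudinal, 2 welds).
R_nwt = 0.6 × 70 × 0.3535 × 6.5 = 96.51 kips (transverse, base value).
(i) R_nwl + R_nwt = 408.3 kips; (ii) 0.85 R_nwl + 1.5 R_nwt = 409.8 kips.
R_n = max = 409.8 kips [governs: (ii)]; R_n/Ω = 204.9 kips.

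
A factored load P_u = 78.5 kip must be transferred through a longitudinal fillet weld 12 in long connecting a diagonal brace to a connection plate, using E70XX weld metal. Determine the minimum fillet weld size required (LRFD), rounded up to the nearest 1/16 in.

w = 5/16 in

E70XX → F_EXX = 70 ksi.
Total weld length L = 12 in.
Required throat t_e = P_u / (φ × 0.6 F_EXX × L) = 78.5 / (0.75 × 0.6 × 70 × 12) = 0.2077 in.
Required leg w = t_e / 0.707 = 0.2937 in → use 5/16 in.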